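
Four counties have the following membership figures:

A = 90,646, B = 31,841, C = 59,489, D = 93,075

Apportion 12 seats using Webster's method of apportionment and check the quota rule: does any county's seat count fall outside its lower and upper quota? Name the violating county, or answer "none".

Standard quotas: A 3.955, B 1.389, C 2.595, D 4.061.
Webster allocation: A 4, B 1, C 3, D 4.
Every allocation lies between the lower and upper quota.

none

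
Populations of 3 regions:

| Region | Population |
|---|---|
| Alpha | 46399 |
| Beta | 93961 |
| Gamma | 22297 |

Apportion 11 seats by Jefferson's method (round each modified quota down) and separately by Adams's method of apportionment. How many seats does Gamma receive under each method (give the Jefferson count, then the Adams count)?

Jefferson: Alpha 3, Beta 7, Gamma 1.
Adams: Alpha 3, Beta 6, Gamma 2.
Gamma gets 1 under Jefferson and 2 under Adams.

1 and 2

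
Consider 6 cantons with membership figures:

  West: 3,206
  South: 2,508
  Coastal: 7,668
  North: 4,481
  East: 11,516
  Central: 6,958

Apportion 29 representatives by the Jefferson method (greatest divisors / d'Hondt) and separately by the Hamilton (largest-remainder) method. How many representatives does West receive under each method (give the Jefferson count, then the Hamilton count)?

2 and 3

Jefferson: West 2, South 2, Coastal 6, North 3, East 10, Central 6.
Hamilton: West 3, South 2, Coastal 6, North 4, East 9, Central 5.
West gets 2 under Jefferson and 3 under Hamilton.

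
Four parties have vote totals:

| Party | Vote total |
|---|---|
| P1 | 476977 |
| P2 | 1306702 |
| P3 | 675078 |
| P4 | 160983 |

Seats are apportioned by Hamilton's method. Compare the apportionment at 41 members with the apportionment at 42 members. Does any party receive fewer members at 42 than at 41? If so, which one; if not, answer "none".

At 41 seats: P1 7, P2 20, P3 11, P4 3.
At 42 seats: P1 8, P2 21, P3 11, P4 2.
P4 drops from 3 to 2.

P4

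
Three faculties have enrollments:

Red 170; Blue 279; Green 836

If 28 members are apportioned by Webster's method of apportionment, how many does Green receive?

18

Standard divisor 1285/28 ≈ 45.893; standard quotas: Red 3.704, Blue 6.079, Green 18.216.
Rounding to the nearest integer gives Red 4, Blue 6, Green 18 — total 28, matching the house size, so no adjustment is needed.
Green receives 18.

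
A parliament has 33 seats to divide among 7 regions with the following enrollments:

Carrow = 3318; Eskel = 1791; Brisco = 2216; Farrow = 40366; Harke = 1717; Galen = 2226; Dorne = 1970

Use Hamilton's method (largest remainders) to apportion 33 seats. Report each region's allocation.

Carrow 2, Eskel 1, Brisco 1, Farrow 25, Harke 1, Galen 2, Dorne 1

Standard divisor: 53604 ÷ 33 ≈ 1624.364.
Standard quotas: Carrow 2.0426, Eskel 1.1026, Brisco 1.3642, Farrow 24.8503, Harke 1.0570, Galen 1.3704, Dorne 1.2128.
Lower quotas: Carrow 2, Eskel 1, Brisco 1, Farrow 24, Harke 1, Galen 1, Dorne 1 (sum 31, leaving 2 seats).
Remainders in descending order: Farrow 0.8503, Galen 0.3704, Brisco 0.3642, Dorne 0.2128, Eskel 0.1026, Harke 0.0570, Carrow 0.0426.
The surplus seats go to Farrow, Galen.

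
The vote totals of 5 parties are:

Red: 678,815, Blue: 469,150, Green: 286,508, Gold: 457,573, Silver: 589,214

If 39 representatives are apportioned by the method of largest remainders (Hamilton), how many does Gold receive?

7

Total 2481260; standard divisor 2481260/39 ≈ 63622.051.
Standard quotas: Red 10.6695, Blue 7.3740, Green 4.5033, Gold 7.1921, Silver 9.2612.
Lower quotas: Red 10, Blue 7, Green 4, Gold 7, Silver 9 (sum 37, leaving 2 seats).
Remainders in descending order: Red 0.6695, Green 0.5033, Blue 0.3740, Silver 0.2612, Gold 0.1921.
The surplus seats go to Red, Green.
Gold receives 7.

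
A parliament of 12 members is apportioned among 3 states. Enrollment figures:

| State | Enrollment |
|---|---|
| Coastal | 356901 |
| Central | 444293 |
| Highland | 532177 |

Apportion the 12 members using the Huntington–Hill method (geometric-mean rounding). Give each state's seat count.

With divisor 111013: modified quotas Coastal 3.215, Central 4.002, Highland 4.794.
Geometric-mean thresholds: Coastal √(3·4)=3.464, Central √(4·5)=4.472, Highland √(4·5)=4.472.
Each quota rounded against its threshold gives Coastal 3, Central 4, Highland 5 (total 12).

Coastal=3; Central=4; Highland=5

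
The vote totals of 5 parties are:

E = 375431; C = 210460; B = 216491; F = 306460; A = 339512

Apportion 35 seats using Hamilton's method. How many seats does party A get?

8

The standard divisor is 1448354/35 ≈ 41381.543.
Standard quotas: E 9.0724, C 5.0858, B 5.2316, F 7.4057, A 8.2044.
Lower quotas: E 9, C 5, B 5, F 7, A 8 (sum 34, leaving 1 seat).
Remainders in descending order: F 0.4057, B 0.2316, A 0.2044, C 0.0858, E 0.0724.
Largest remainder: F receives the extra seat.
A receives 8.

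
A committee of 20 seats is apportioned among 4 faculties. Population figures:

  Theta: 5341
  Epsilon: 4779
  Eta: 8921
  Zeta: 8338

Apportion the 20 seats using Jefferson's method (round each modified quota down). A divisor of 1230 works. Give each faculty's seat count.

With modified divisor 1230: modified quotas Theta 4.342, Epsilon 3.885, Eta 7.253, Zeta 6.779.
Rounding down: Theta 4, Epsilon 3, Eta 7, Zeta 6 (total 20).

Theta 4, Epsilon 3, Eta 7, Zeta 6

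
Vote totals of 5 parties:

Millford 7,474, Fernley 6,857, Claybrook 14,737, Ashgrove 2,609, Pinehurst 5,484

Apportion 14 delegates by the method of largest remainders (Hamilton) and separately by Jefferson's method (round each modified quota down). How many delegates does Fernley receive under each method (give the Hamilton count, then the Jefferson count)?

Hamilton: Millford 3, Fernley 3, Claybrook 5, Ashgrove 1, Pinehurst 2.
Jefferson: Millford 3, Fernley 2, Claybrook 6, Ashgrove 1, Pinehurst 2.
Fernley gets 3 under Hamilton and 2 under Jefferson.

3 and 2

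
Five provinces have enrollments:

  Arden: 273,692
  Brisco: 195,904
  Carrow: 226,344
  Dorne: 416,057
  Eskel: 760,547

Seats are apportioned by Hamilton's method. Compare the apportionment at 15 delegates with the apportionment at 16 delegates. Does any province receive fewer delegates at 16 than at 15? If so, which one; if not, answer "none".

At 15 seats: Arden 2, Brisco 2, Carrow 2, Dorne 3, Eskel 6.
At 16 seats: Arden 2, Brisco 2, Carrow 2, Dorne 4, Eskel 6.
No province's allocation decreased.

none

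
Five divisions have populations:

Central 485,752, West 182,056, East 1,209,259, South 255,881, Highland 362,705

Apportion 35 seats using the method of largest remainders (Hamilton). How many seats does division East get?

The standard divisor is 2495653/35 ≈ 71304.371.
Standard quotas: Central 6.8124, West 2.5532, East 16.9591, South 3.5886, Highland 5.0867.
Lower quotas: Central 6, West 2, East 16, South 3, Highland 5 (sum 32, leaving 3 seats).
Remainders in descending order: East 0.9591, Central 0.8124, South 0.5886, West 0.5532, Highland 0.0867.
Largest remainders: East, Central, South receive the extra seats.
East receives 17.

17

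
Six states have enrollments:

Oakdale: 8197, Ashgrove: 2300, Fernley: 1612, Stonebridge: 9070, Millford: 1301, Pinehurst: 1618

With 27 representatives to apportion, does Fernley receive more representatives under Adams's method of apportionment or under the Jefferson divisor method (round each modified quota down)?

Adams: Oakdale 9, Ashgrove 3, Fernley 2, Stonebridge 9, Millford 2, Pinehurst 2.
Jefferson: Oakdale 10, Ashgrove 2, Fernley 1, Stonebridge 11, Millford 1, Pinehurst 2.
Fernley gets 2 under Adams and 1 under Jefferson.

Adams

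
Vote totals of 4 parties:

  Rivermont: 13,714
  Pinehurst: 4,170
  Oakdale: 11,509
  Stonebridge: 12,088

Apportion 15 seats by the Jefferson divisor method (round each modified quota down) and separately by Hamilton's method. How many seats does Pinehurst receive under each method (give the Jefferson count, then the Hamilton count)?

1 and 2

Jefferson: Rivermont 5, Pinehurst 1, Oakdale 4, Stonebridge 5.
Hamilton: Rivermont 5, Pinehurst 2, Oakdale 4, Stonebridge 4.
Pinehurst gets 1 under Jefferson and 2 under Hamilton.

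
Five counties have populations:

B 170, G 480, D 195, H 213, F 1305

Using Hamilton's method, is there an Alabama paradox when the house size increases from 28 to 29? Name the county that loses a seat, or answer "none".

none

At 28 seats: B 2, G 6, D 2, H 3, F 15.
At 29 seats: B 2, G 6, D 2, H 3, F 16.
No county's allocation decreased.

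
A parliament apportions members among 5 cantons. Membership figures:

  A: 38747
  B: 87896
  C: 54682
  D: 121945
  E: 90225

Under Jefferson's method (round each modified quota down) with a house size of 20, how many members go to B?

4

Standard divisor 393495/20 ≈ 19674.75; standard quotas: A 1.969, B 4.467, C 2.779, D 6.198, E 4.586.
Rounding down gives 1, 4, 2, 6, 4 = 17 seats, so the divisor must be adjusted.
With modified divisor 17800: modified quotas A 2.177, B 4.938, C 3.072, D 6.851, E 5.069.
Rounding down: A 2, B 4, C 3, D 6, E 5 (total 20).
B receives 4.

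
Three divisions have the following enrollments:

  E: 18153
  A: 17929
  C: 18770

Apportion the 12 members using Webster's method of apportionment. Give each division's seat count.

Standard divisor 54852/12 ≈ 4571; standard quotas: E 3.971, A 3.922, C 4.106.
Rounding to the nearest integer gives E 4, A 4, C 4 — total 12, matching the house size, so no adjustment is needed.

E: 4; A: 4; C: 4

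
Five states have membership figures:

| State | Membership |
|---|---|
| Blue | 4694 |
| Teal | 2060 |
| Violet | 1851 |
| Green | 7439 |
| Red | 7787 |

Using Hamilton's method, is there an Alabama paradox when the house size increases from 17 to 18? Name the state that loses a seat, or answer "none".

At 17 seats: Blue 3, Teal 2, Violet 1, Green 5, Red 6.
At 18 seats: Blue 3, Teal 2, Violet 1, Green 6, Red 6.
No state's allocation decreased.

none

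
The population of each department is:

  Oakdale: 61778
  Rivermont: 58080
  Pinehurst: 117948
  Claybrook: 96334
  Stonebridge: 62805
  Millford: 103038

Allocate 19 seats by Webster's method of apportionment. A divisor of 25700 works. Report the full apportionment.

Oakdale 2; Rivermont 2; Pinehurst 5; Claybrook 4; Stonebridge 2; Millford 4

With modified divisor 25700: modified quotas Oakdale 2.404, Rivermont 2.260, Pinehurst 4.589, Claybrook 3.748, Stonebridge 2.444, Millford 4.009.
Rounding to the nearest integer: Oakdale 2, Rivermont 2, Pinehurst 5, Claybrook 4, Stonebridge 2, Millford 4 (total 19).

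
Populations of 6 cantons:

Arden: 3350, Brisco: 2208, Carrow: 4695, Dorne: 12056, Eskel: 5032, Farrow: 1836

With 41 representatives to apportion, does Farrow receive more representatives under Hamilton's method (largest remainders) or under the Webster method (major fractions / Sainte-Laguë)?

Hamilton: Arden 5, Brisco 3, Carrow 7, Dorne 17, Eskel 7, Farrow 2.
Webster: Arden 5, Brisco 3, Carrow 6, Dorne 17, Eskel 7, Farrow 3.
Farrow gets 2 under Hamilton and 3 under Webster.

Webster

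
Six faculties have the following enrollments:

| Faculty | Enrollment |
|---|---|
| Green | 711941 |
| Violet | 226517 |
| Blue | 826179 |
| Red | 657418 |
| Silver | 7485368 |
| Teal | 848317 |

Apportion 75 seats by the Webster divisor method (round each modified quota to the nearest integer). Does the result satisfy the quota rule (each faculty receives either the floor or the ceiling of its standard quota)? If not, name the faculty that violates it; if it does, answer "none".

Silver

Standard quotas: Green 4.964, Violet 1.580, Blue 5.761, Red 4.584, Silver 52.196, Teal 5.915.
Webster allocation: Green 5, Violet 2, Blue 6, Red 5, Silver 51, Teal 6.
Silver has quota 52.196 (lower 52, upper 53) but receives 51 — outside the quota interval.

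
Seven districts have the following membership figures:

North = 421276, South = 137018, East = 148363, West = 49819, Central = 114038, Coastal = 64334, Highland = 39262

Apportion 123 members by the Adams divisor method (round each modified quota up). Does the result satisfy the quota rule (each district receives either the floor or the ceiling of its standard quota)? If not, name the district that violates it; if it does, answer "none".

North

Standard quotas: North 53.194, South 17.301, East 18.734, West 6.291, Central 14.399, Coastal 8.123, Highland 4.958.
Adams allocation: North 52, South 17, East 19, West 7, Central 15, Coastal 8, Highland 5.
North has quota 53.194 (lower 53, upper 54) but receives 52 — outside the quota interval.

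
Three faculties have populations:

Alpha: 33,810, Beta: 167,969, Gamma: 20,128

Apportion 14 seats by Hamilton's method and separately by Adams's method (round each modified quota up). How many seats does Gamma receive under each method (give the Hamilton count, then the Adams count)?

Hamilton: Alpha 2, Beta 11, Gamma 1.
Adams: Alpha 2, Beta 10, Gamma 2.
Gamma gets 1 under Hamilton and 2 under Adams.

1 and 2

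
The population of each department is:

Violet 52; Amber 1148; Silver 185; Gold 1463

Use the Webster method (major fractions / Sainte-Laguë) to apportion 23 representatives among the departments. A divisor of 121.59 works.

With modified divisor 121.59: modified quotas Violet 0.428, Amber 9.442, Silver 1.522, Gold 12.032.
Rounding to the nearest integer: Violet 0, Amber 9, Silver 2, Gold 12 (total 23).

Violet: 0; Amber: 9; Silver: 2; Gold: 12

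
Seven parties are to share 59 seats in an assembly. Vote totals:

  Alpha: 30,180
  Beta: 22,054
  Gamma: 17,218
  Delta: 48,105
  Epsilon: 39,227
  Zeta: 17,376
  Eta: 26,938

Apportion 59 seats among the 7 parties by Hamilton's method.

Total 201098; standard divisor 201098/59 ≈ 3408.441.
Standard quotas: Alpha 8.8545, Beta 6.4704, Gamma 5.0516, Delta 14.1135, Epsilon 11.5088, Zeta 5.0979, Eta 7.9033.
Lower quotas: Alpha 8, Beta 6, Gamma 5, Delta 14, Epsilon 11, Zeta 5, Eta 7 (sum 56, leaving 3 seats).
Remainders in descending order: Eta 0.9033, Alpha 0.8545, Epsilon 0.5088, Beta 0.4704, Delta 0.1135, Zeta 0.0979, Gamma 0.0516.
Largest remainders: Eta, Alpha, Epsilon receive the extra seats.

Alpha 9; Beta 6; Gamma 5; Delta 14; Epsilon 12; Zeta 5; Eta 8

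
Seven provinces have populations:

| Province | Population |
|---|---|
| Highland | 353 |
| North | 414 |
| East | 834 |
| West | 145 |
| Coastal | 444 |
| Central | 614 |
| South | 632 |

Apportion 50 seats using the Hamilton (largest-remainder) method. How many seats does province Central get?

The standard divisor is 3436/50 ≈ 68.72.
Standard quotas: Highland 5.137, North 6.024, East 12.136, West 2.110, Coastal 6.461, Central 8.935, South 9.197.
Lower quotas: Highland 5, North 6, East 12, West 2, Coastal 6, Central 8, South 9 (sum 48, leaving 2 seats).
Remainders in descending order: Central 0.935, Coastal 0.461, South 0.197, Highland 0.137, East 0.136, West 0.110, North 0.024.
The surplus seats go to Central, Coastal.
Central receives 9.

9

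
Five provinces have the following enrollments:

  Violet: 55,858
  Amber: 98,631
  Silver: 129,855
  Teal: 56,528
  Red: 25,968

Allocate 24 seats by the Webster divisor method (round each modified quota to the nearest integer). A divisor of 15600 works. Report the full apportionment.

Violet 4, Amber 6, Silver 8, Teal 4, Red 2

With modified divisor 15600: modified quotas Violet 3.581, Amber 6.322, Silver 8.324, Teal 3.624, Red 1.665.
Rounding to the nearest integer: Violet 4, Amber 6, Silver 8, Teal 4, Red 2 (total 24).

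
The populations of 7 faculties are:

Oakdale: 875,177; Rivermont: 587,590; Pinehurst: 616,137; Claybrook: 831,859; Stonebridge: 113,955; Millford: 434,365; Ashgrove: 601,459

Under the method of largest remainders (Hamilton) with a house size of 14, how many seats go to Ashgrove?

The standard divisor is 4060542/14 ≈ 290038.714.
Standard quotas: Oakdale 3.0174, Rivermont 2.0259, Pinehurst 2.1243, Claybrook 2.8681, Stonebridge 0.3929, Millford 1.4976, Ashgrove 2.0737.
Lower quotas: Oakdale 3, Rivermont 2, Pinehurst 2, Claybrook 2, Stonebridge 0, Millford 1, Ashgrove 2 (sum 12, leaving 2 seats).
Remainders in descending order: Claybrook 0.8681, Millford 0.4976, Stonebridge 0.3929, Pinehurst 0.1243, Ashgrove 0.0737, Rivermont 0.0259, Oakdale 0.0174.
Largest remainders: Claybrook, Millford receive the extra seats.
Ashgrove receives 2.

2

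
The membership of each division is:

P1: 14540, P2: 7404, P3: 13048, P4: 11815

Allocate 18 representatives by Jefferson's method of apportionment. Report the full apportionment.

Standard divisor 46807/18 ≈ 2600.389; standard quotas: P1 5.591, P2 2.847, P3 5.018, P4 4.544.
Rounding down gives 5, 2, 5, 4 = 16 seats, so the divisor must be adjusted.
With modified divisor 2400: modified quotas P1 6.058, P2 3.085, P3 5.437, P4 4.923.
Rounding down: P1 6, P2 3, P3 5, P4 4 (total 18).

P1=6, P2=3, P3=5, P4=4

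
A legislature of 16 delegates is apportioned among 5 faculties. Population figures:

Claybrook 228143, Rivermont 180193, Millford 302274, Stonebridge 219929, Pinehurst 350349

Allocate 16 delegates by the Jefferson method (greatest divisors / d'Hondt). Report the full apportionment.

Standard divisor 1280888/16 ≈ 80055.5; standard quotas: Claybrook 2.850, Rivermont 2.251, Millford 3.776, Stonebridge 2.747, Pinehurst 4.376.
Rounding down gives 2, 2, 3, 2, 4 = 13 seats, so the divisor must be adjusted.
With modified divisor 71700: modified quotas Claybrook 3.182, Rivermont 2.513, Millford 4.216, Stonebridge 3.067, Pinehurst 4.886.
Rounding down: Claybrook 3, Rivermont 2, Millford 4, Stonebridge 3, Pinehurst 4 (total 16).

Claybrook: 3, Rivermont: 2, Millford: 4, Stonebridge: 3, Pinehurst: 4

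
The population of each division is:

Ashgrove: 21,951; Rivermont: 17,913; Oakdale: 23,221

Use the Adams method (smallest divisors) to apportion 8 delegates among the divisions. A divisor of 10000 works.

Ashgrove=3, Rivermont=2, Oakdale=3

With modified divisor 10000: modified quotas Ashgrove 2.195, Rivermont 1.791, Oakdale 2.322.
Rounding up: Ashgrove 3, Rivermont 2, Oakdale 3 (total 8).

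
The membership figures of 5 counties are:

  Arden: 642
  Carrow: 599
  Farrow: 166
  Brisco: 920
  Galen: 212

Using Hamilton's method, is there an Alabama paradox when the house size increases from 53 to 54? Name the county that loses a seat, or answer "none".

At 53 seats: Arden 13, Carrow 13, Farrow 4, Brisco 19, Galen 4.
At 54 seats: Arden 14, Carrow 13, Farrow 3, Brisco 20, Galen 4.
Farrow drops from 4 to 3.

Farrow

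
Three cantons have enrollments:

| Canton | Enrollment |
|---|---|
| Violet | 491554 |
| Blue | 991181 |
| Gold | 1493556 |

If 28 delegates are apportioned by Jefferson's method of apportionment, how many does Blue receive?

Standard divisor 2976291/28 ≈ 106296.107; standard quotas: Violet 4.624, Blue 9.325, Gold 14.051.
Rounding down gives 4, 9, 14 = 27 seats, so the divisor must be adjusted.
With modified divisor 99340: modified quotas Violet 4.948, Blue 9.978, Gold 15.035.
Rounding down: Violet 4, Blue 9, Gold 15 (total 28).
Blue receives 9.

9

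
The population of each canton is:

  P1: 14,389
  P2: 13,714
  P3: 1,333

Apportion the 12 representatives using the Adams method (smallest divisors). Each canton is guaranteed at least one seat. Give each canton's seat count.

P1=6; P2=5; P3=1

Standard divisor 29436/12 ≈ 2453; standard quotas: P1 5.866, P2 5.591, P3 0.543.
Rounding up gives 6, 6, 1 = 13 seats, so the divisor must be adjusted.
With modified divisor 2800: modified quotas P1 5.139, P2 4.898, P3 0.476.
Rounding up: P1 6, P2 5, P3 1 (total 12).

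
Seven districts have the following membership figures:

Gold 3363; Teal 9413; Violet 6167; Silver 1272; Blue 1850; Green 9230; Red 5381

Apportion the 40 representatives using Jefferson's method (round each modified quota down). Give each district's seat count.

Gold 3, Teal 11, Violet 7, Silver 1, Blue 2, Green 10, Red 6

Standard divisor 36676/40 ≈ 916.9; standard quotas: Gold 3.668, Teal 10.266, Violet 6.726, Silver 1.387, Blue 2.018, Green 10.067, Red 5.869.
Rounding down gives 3, 10, 6, 1, 2, 10, 5 = 37 seats, so the divisor must be adjusted.
With modified divisor 850: modified quotas Gold 3.956, Teal 11.074, Violet 7.255, Silver 1.496, Blue 2.176, Green 10.859, Red 6.331.
Rounding down: Gold 3, Teal 11, Violet 7, Silver 1, Blue 2, Green 10, Red 6 (total 40).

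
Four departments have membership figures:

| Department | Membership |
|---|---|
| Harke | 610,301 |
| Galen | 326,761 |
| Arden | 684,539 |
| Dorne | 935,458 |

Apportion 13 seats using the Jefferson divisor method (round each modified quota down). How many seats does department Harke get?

Standard divisor 2557059/13 ≈ 196696.846; standard quotas: Harke 3.103, Galen 1.661, Arden 3.480, Dorne 4.756.
Rounding down gives 3, 1, 3, 4 = 11 seats, so the divisor must be adjusted.
With modified divisor 167300: modified quotas Harke 3.648, Galen 1.953, Arden 4.092, Dorne 5.592.
Rounding down: Harke 3, Galen 1, Arden 4, Dorne 5 (total 13).
Harke receives 3.

3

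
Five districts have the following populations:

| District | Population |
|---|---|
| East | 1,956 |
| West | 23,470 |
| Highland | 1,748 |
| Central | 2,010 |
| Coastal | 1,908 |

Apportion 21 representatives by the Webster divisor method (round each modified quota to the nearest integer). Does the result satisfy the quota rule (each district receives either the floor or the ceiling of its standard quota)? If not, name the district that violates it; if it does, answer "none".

West

Standard quotas: East 1.321, West 15.852, Highland 1.181, Central 1.358, Coastal 1.289.
Webster allocation: East 1, West 17, Highland 1, Central 1, Coastal 1.
West has quota 15.852 (lower 15, upper 16) but receives 17 — outside the quota interval.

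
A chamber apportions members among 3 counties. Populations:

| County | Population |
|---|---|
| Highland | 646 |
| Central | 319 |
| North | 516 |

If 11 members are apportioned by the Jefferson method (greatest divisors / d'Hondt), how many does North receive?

Standard divisor 1481/11 ≈ 134.636; standard quotas: Highland 4.798, Central 2.369, North 3.833.
Rounding down gives 4, 2, 3 = 9 seats, so the divisor must be adjusted.
With modified divisor 120: modified quotas Highland 5.383, Central 2.658, North 4.300.
Rounding down: Highland 5, Central 2, North 4 (total 11).
North receives 4.

4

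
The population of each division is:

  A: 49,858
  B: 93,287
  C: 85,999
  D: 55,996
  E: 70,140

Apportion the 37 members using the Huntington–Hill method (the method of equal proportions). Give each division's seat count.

With divisor 9603: modified quotas A 5.192, B 9.714, C 8.955, D 5.831, E 7.304.
Geometric-mean thresholds: A √(5·6)=5.477, B √(9·10)=9.487, C √(8·9)=8.485, D √(5·6)=5.477, E √(7·8)=7.483.
Each quota rounded against its threshold gives A 5, B 10, C 9, D 6, E 7 (total 37).

A 5, B 10, C 9, D 6, E 7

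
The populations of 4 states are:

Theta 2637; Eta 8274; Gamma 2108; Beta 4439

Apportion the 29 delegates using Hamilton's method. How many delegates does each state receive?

Theta 4; Eta 14; Gamma 4; Beta 7

Total 17458; standard divisor 17458/29 = 602.
Standard quotas: Theta 4.3804, Eta 13.7442, Gamma 3.5017, Beta 7.3738.
Lower quotas: Theta 4, Eta 13, Gamma 3, Beta 7 (sum 27, leaving 2 seats).
Remainders in descending order: Eta 0.7442, Gamma 0.5017, Theta 0.3804, Beta 0.3738.
The surplus seats go to Eta, Gamma.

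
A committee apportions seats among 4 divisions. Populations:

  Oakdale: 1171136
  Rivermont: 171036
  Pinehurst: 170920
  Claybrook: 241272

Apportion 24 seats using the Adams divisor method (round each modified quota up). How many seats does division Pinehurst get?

3

Standard divisor 1754364/24 ≈ 73098.5; standard quotas: Oakdale 16.021, Rivermont 2.340, Pinehurst 2.338, Claybrook 3.301.
Rounding up gives 17, 3, 3, 4 = 27 seats, so the divisor must be adjusted.
With modified divisor 82000: modified quotas Oakdale 14.282, Rivermont 2.086, Pinehurst 2.084, Claybrook 2.942.
Rounding up: Oakdale 15, Rivermont 3, Pinehurst 3, Claybrook 3 (total 24).
Pinehurst receives 3.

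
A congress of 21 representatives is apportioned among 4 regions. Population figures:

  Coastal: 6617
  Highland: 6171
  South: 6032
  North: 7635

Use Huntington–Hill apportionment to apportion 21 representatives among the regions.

Coastal 5, Highland 5, South 5, North 6

With divisor 1278: modified quotas Coastal 5.178, Highland 4.829, South 4.720, North 5.974.
Geometric-mean thresholds: Coastal √(5·6)=5.477, Highland √(4·5)=4.472, South √(4·5)=4.472, North √(5·6)=5.477.
Each quota rounded against its threshold gives Coastal 5, Highland 5, South 5, North 6 (total 21).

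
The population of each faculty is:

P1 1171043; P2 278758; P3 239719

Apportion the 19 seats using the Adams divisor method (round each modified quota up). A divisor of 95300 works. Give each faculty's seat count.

With modified divisor 95300: modified quotas P1 12.288, P2 2.925, P3 2.515.
Rounding up: P1 13, P2 3, P3 3 (total 19).

P1 13, P2 3, P3 3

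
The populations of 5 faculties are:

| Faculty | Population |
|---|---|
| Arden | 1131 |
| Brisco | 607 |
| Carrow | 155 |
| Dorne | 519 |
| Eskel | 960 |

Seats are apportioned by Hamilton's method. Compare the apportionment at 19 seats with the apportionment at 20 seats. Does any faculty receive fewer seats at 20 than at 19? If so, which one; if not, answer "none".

Brisco

At 19 seats: Arden 6, Brisco 4, Carrow 1, Dorne 3, Eskel 5.
At 20 seats: Arden 7, Brisco 3, Carrow 1, Dorne 3, Eskel 6.
Brisco drops from 4 to 3.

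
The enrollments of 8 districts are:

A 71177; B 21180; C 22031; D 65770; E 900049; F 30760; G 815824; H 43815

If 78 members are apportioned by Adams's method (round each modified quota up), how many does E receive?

35

Standard divisor 1970606/78 ≈ 25264.179; standard quotas: A 2.817, B 0.838, C 0.872, D 2.603, E 35.625, F 1.218, G 32.292, H 1.734.
Rounding up gives 3, 1, 1, 3, 36, 2, 33, 2 = 81 seats, so the divisor must be adjusted.
With modified divisor 26400: modified quotas A 2.696, B 0.802, C 0.835, D 2.491, E 34.093, F 1.165, G 30.902, H 1.660.
Rounding up: A 3, B 1, C 1, D 3, E 35, F 2, G 31, H 2 (total 78).
E receives 35.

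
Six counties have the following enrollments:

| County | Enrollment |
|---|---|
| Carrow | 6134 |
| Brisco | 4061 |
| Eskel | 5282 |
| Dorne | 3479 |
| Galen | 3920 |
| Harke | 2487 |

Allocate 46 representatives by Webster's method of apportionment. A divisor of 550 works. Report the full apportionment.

Carrow: 11; Brisco: 7; Eskel: 10; Dorne: 6; Galen: 7; Harke: 5

With modified divisor 550: modified quotas Carrow 11.153, Brisco 7.384, Eskel 9.604, Dorne 6.325, Galen 7.127, Harke 4.522.
Rounding to the nearest integer: Carrow 11, Brisco 7, Eskel 10, Dorne 6, Galen 7, Harke 5 (total 46).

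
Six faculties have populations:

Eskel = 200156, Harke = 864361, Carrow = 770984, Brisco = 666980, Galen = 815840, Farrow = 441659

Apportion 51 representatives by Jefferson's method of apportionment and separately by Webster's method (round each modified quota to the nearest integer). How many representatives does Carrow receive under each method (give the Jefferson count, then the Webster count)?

11 and 10

Jefferson: Eskel 2, Harke 12, Carrow 11, Brisco 9, Galen 11, Farrow 6.
Webster: Eskel 3, Harke 12, Carrow 10, Brisco 9, Galen 11, Farrow 6.
Carrow gets 11 under Jefferson and 10 under Webster.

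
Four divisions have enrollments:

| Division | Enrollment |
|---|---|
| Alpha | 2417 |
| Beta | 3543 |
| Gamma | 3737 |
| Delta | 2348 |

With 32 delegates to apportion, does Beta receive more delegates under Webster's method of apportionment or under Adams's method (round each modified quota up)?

Webster: Alpha 6, Beta 10, Gamma 10, Delta 6.
Adams: Alpha 7, Beta 9, Gamma 10, Delta 6.
Beta gets 10 under Webster and 9 under Adams.

Webster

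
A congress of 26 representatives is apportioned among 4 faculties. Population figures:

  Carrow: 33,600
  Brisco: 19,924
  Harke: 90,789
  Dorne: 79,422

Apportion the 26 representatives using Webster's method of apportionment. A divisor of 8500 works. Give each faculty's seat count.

With modified divisor 8500: modified quotas Carrow 3.953, Brisco 2.344, Harke 10.681, Dorne 9.344.
Rounding to the nearest integer: Carrow 4, Brisco 2, Harke 11, Dorne 9 (total 26).

Carrow: 4; Brisco: 2; Harke: 11; Dorne: 9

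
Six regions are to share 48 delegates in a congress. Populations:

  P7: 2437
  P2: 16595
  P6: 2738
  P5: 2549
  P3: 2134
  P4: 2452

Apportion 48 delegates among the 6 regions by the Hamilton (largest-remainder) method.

Standard divisor: 28905 ÷ 48 ≈ 602.188.
Standard quotas: P7 4.0469, P2 27.5579, P6 4.5468, P5 4.2329, P3 3.5437, P4 4.0718.
Lower quotas: P7 4, P2 27, P6 4, P5 4, P3 3, P4 4 (sum 46, leaving 2 seats).
Remainders in descending order: P2 0.5579, P6 0.5468, P3 0.5437, P5 0.2329, P4 0.0718, P7 0.0469.
The surplus seats go to P2, P6.

P7: 4; P2: 28; P6: 5; P5: 4; P3: 3; P4: 4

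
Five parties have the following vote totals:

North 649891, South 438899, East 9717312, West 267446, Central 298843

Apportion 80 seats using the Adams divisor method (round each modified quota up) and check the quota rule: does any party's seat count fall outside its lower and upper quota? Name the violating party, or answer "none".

East

Standard quotas: North 4.572, South 3.087, East 68.357, West 1.881, Central 2.102.
Adams allocation: North 5, South 3, East 67, West 2, Central 3.
East has quota 68.357 (lower 68, upper 69) but receives 67 — outside the quota interval.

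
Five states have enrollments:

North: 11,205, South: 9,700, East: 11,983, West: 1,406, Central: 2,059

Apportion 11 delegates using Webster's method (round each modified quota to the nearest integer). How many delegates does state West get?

0

Standard divisor 36353/11 ≈ 3304.818; standard quotas: North 3.391, South 2.935, East 3.626, West 0.425, Central 0.623.
Rounding to the nearest integer gives North 3, South 3, East 4, West 0, Central 1 — total 11, matching the house size, so no adjustment is needed.
West receives 0.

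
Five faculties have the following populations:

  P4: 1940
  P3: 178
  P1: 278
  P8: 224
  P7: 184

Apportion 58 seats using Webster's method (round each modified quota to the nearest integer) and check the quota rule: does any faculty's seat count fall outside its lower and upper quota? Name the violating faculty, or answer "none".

P4

Standard quotas: P4 40.128, P3 3.682, P1 5.750, P8 4.633, P7 3.806.
Webster allocation: P4 39, P3 4, P1 6, P8 5, P7 4.
P4 has quota 40.128 (lower 40, upper 41) but receives 39 — outside the quota interval.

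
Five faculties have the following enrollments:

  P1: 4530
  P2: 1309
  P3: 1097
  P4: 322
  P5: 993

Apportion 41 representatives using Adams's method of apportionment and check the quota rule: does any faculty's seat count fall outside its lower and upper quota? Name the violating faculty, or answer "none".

Standard quotas: P1 22.510, P2 6.505, P3 5.451, P4 1.600, P5 4.934.
Adams allocation: P1 21, P2 7, P3 6, P4 2, P5 5.
P1 has quota 22.510 (lower 22, upper 23) but receives 21 — outside the quota interval.

P1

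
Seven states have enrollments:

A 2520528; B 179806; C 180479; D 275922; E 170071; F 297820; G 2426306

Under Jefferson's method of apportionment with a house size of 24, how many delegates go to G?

11

Standard divisor 6050932/24 ≈ 252122.167; standard quotas: A 9.997, B 0.713, C 0.716, D 1.094, E 0.675, F 1.181, G 9.624.
Rounding down gives 9, 0, 0, 1, 0, 1, 9 = 20 seats, so the divisor must be adjusted.
With modified divisor 215300: modified quotas A 11.707, B 0.835, C 0.838, D 1.282, E 0.790, F 1.383, G 11.269.
Rounding down: A 11, B 0, C 0, D 1, E 0, F 1, G 11 (total 24).
G receives 11.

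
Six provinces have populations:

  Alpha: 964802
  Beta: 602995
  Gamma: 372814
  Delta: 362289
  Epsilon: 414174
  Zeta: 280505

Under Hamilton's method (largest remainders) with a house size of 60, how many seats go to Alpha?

19

Total 2997579; standard divisor 2997579/60 ≈ 49959.65.
Standard quotas: Alpha 19.3116, Beta 12.0696, Gamma 7.4623, Delta 7.2516, Epsilon 8.2902, Zeta 5.6146.
Lower quotas: Alpha 19, Beta 12, Gamma 7, Delta 7, Epsilon 8, Zeta 5 (sum 58, leaving 2 seats).
Remainders in descending order: Zeta 0.6146, Gamma 0.4623, Alpha 0.3116, Epsilon 0.2902, Delta 0.2516, Beta 0.0696.
Largest remainders: Zeta, Gamma receive the extra seats.
Alpha receives 19.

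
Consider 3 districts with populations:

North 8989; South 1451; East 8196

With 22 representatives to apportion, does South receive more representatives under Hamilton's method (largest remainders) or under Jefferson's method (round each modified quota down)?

Hamilton: North 10, South 2, East 10.
Jefferson: North 11, South 1, East 10.
South gets 2 under Hamilton and 1 under Jefferson.

Hamilton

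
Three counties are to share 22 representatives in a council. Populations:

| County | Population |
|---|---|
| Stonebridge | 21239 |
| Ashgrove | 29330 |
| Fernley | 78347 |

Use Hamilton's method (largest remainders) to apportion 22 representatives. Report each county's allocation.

Stonebridge 4, Ashgrove 5, Fernley 13

Standard divisor: 128916 ÷ 22 ≈ 5859.818.
Standard quotas: Stonebridge 3.6245, Ashgrove 5.0053, Fernley 13.3702.
Lower quotas: Stonebridge 3, Ashgrove 5, Fernley 13 (sum 21, leaving 1 seat).
Remainders in descending order: Stonebridge 0.6245, Fernley 0.3702, Ashgrove 0.0053.
The surplus seat goes to Stonebridge.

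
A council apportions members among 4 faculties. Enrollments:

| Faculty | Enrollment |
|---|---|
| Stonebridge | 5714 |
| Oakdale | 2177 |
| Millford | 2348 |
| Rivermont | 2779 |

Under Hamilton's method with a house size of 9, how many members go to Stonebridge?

4

Total 13018; standard divisor 13018/9 ≈ 1446.444.
Standard quotas: Stonebridge 3.9504, Oakdale 1.5051, Millford 1.6233, Rivermont 1.9213.
Lower quotas: Stonebridge 3, Oakdale 1, Millford 1, Rivermont 1 (sum 6, leaving 3 seats).
Remainders in descending order: Stonebridge 0.9504, Rivermont 0.9213, Millford 0.6233, Oakdale 0.5051.
Largest remainders: Stonebridge, Rivermont, Millford receive the extra seats.
Stonebridge receives 4.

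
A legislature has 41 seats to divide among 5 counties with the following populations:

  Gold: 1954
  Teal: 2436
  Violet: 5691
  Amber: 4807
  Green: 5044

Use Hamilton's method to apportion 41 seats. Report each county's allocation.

Gold: 4; Teal: 5; Violet: 12; Amber: 10; Green: 10

Standard divisor: 19932 ÷ 41 ≈ 486.146.
Standard quotas: Gold 4.0194, Teal 5.0108, Violet 11.7064, Amber 9.8880, Green 10.3755.
Lower quotas: Gold 4, Teal 5, Violet 11, Amber 9, Green 10 (sum 39, leaving 2 seats).
Remainders in descending order: Amber 0.8880, Violet 0.7064, Green 0.3755, Gold 0.0194, Teal 0.0108.
The surplus seats go to Amber, Violet.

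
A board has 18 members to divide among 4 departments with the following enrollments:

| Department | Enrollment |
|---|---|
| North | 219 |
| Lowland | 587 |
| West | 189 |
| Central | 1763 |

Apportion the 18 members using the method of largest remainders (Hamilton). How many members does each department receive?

North 1, Lowland 4, West 1, Central 12

The standard divisor is 2758/18 ≈ 153.222.
Standard quotas: North 1.429, Lowland 3.831, West 1.234, Central 11.506.
Lower quotas: North 1, Lowland 3, West 1, Central 11 (sum 16, leaving 2 seats).
Remainders in descending order: Lowland 0.831, Central 0.506, North 0.429, West 0.234.
The surplus seats go to Lowland, Central.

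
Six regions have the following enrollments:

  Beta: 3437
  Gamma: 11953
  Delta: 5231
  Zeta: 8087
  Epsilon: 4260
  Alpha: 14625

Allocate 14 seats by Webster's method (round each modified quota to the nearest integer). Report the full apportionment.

Beta: 1, Gamma: 4, Delta: 2, Zeta: 2, Epsilon: 1, Alpha: 4

Standard divisor 47593/14 ≈ 3399.5; standard quotas: Beta 1.011, Gamma 3.516, Delta 1.539, Zeta 2.379, Epsilon 1.253, Alpha 4.302.
Rounding to the nearest integer gives Beta 1, Gamma 4, Delta 2, Zeta 2, Epsilon 1, Alpha 4 — total 14, matching the house size, so no adjustment is needed.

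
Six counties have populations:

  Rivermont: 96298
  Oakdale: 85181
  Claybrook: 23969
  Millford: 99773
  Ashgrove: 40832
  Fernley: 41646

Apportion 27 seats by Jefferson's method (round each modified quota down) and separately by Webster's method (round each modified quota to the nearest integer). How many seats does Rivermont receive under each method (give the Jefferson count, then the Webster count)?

Jefferson: Rivermont 7, Oakdale 6, Claybrook 1, Millford 7, Ashgrove 3, Fernley 3.
Webster: Rivermont 6, Oakdale 6, Claybrook 2, Millford 7, Ashgrove 3, Fernley 3.
Rivermont gets 7 under Jefferson and 6 under Webster.

7 and 6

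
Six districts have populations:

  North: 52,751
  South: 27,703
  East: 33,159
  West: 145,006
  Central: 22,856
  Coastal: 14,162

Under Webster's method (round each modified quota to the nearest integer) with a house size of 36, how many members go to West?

Standard divisor 295637/36 ≈ 8212.139; standard quotas: North 6.424, South 3.373, East 4.038, West 17.658, Central 2.783, Coastal 1.725.
Rounding to the nearest integer gives North 6, South 3, East 4, West 18, Central 3, Coastal 2 — total 36, matching the house size, so no adjustment is needed.
West receives 18.

18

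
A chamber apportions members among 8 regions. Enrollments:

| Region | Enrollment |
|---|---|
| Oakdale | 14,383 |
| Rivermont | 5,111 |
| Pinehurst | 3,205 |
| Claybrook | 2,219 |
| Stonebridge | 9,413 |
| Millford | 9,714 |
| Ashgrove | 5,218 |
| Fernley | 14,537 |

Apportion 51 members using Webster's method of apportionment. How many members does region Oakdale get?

11

Standard divisor 63800/51 ≈ 1250.98; standard quotas: Oakdale 11.497, Rivermont 4.086, Pinehurst 2.562, Claybrook 1.774, Stonebridge 7.524, Millford 7.765, Ashgrove 4.171, Fernley 11.620.
Rounding to the nearest integer gives 11, 4, 3, 2, 8, 8, 4, 12 = 52 seats, so the divisor must be adjusted.
With modified divisor 1260: modified quotas Oakdale 11.415, Rivermont 4.056, Pinehurst 2.544, Claybrook 1.761, Stonebridge 7.471, Millford 7.710, Ashgrove 4.141, Fernley 11.537.
Rounding to the nearest integer: Oakdale 11, Rivermont 4, Pinehurst 3, Claybrook 2, Stonebridge 7, Millford 8, Ashgrove 4, Fernley 12 (total 51).
Oakdale receives 11.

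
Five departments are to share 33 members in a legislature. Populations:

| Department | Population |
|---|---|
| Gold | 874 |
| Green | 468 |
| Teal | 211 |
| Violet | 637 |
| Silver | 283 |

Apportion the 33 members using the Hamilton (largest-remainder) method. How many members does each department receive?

Gold 12, Green 6, Teal 3, Violet 8, Silver 4

The standard divisor is 2473/33 ≈ 74.939.
Standard quotas: Gold 11.663, Green 6.245, Teal 2.816, Violet 8.500, Silver 3.776.
Lower quotas: Gold 11, Green 6, Teal 2, Violet 8, Silver 3 (sum 30, leaving 3 seats).
Remainders in descending order: Teal 0.816, Silver 0.776, Gold 0.663, Violet 0.500, Green 0.245.
Largest remainders: Teal, Silver, Gold receive the extra seats.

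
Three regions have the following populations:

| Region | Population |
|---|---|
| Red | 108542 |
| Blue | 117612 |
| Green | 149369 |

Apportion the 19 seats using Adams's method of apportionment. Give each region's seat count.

Red=6; Blue=6; Green=7

Standard divisor 375523/19 ≈ 19764.368; standard quotas: Red 5.492, Blue 5.951, Green 7.557.
Rounding up gives 6, 6, 8 = 20 seats, so the divisor must be adjusted.
With modified divisor 21500: modified quotas Red 5.048, Blue 5.470, Green 6.947.
Rounding up: Red 6, Blue 6, Green 7 (total 19).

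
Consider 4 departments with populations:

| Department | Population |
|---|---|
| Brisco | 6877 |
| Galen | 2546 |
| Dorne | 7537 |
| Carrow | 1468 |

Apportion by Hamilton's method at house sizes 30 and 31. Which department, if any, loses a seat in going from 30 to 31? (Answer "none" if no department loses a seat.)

Carrow

At 30 seats: Brisco 11, Galen 4, Dorne 12, Carrow 3.
At 31 seats: Brisco 12, Galen 4, Dorne 13, Carrow 2.
Carrow drops from 3 to 2.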